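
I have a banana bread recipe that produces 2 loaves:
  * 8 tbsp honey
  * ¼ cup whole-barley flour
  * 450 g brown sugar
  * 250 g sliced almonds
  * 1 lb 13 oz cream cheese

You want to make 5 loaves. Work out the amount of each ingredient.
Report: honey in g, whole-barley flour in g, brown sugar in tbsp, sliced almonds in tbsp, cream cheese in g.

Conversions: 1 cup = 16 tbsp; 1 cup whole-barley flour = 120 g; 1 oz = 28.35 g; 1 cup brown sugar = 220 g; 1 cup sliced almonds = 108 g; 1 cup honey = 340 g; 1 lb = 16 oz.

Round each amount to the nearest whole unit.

Scaling factor: 5/2 = 2.5.
honey: 8 tbsp × 5/2 ÷ 16 tbsp/cup × 340 g/cup = 425 g
whole-barley flour: 0.25 cup × 5/2 × 120 g/cup = 75 g
brown sugar: 450 g × 5/2 ÷ 220 g/cup × 16 tbsp/cup ≈ 82 tbsp
sliced almonds: 250 g × 5/2 ÷ 108 g/cup × 16 tbsp/cup ≈ 93 tbsp
cream cheese: (1 lb + 13 oz = 1.8125 lb) × 5/2 × 16 oz/lb × 28.35 g/oz ≈ 2055 g

honey: 425 g; whole-barley flour: 75 g; brown sugar: 82 tbsp; sliced almonds: 93 tbsp; cream cheese: 2055 g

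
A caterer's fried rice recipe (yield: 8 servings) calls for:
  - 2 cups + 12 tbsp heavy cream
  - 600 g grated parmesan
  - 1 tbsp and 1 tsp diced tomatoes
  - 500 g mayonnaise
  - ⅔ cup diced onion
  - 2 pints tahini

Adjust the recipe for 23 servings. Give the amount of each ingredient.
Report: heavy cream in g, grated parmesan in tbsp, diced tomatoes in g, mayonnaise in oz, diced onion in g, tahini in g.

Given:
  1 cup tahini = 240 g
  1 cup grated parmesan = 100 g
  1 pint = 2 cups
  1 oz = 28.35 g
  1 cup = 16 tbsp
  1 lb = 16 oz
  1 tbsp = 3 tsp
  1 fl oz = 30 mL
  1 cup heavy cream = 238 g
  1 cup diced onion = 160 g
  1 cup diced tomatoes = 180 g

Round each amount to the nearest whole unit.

heavy cream: 1882 g; grated parmesan: 276 tbsp; diced tomatoes: 43 g; mayonnaise: 51 oz; diced onion: 307 g; tahini: 2760 g

Scaling factor: 23/8 = 2.875.
heavy cream: (2 cup + 12 tbsp = 2.75 cup) × 23/8 × 238 g/cup ≈ 1882 g
grated parmesan: 600 g × 23/8 ÷ 100 g/cup × 16 tbsp/cup = 276 tbsp
diced tomatoes: (1 tbsp + 1 tsp = 4/3 tbsp) × 23/8 ÷ 16 tbsp/cup × 180 g/cup ≈ 43 g
mayonnaise: 500 g × 23/8 ÷ 28.35 g/oz ≈ 51 oz
diced onion: 2/3 cup × 23/8 × 160 g/cup ≈ 307 g
tahini: 2 pint × 23/8 × 2 cup/pint × 240 g/cup = 2760 g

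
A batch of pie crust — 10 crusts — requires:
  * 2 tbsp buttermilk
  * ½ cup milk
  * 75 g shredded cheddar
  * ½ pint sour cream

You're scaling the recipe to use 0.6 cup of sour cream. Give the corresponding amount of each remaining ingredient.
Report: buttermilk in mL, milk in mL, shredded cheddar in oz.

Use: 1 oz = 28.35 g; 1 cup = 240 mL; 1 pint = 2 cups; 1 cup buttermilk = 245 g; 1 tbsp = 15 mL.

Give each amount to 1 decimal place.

buttermilk: 18.0 mL; milk: 72.0 mL; shredded cheddar: 1.6 oz

The original recipe has 1 cup of sour cream, so the scaling factor is 0.6 ÷ 1 = 3/5 = 0.6.
buttermilk: 2 tbsp × 3/5 × 15 mL/tbsp = 18.0 mL
milk: 0.5 cup × 3/5 × 240 mL/cup = 72.0 mL
shredded cheddar: 75 g × 3/5 ÷ 28.35 g/oz ≈ 1.6 oz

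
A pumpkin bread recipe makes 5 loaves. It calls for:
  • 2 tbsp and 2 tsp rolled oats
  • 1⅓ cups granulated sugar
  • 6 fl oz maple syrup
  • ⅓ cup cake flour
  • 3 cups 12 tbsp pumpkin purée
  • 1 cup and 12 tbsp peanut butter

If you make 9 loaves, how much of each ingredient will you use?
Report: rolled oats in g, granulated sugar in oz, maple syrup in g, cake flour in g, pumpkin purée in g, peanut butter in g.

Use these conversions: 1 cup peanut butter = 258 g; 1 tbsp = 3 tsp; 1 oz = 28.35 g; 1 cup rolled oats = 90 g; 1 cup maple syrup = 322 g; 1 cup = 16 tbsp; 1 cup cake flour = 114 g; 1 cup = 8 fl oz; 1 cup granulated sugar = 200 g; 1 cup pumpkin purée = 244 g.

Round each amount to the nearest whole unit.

Scaling factor: 9/5 = 1.8.
rolled oats: (2 tbsp + 2 tsp = 8/3 tbsp) × 9/5 ÷ 16 tbsp/cup × 90 g/cup = 27 g
granulated sugar: 4/3 cup × 9/5 × 200 g/cup ÷ 28.35 g/oz ≈ 17 oz
maple syrup: 6 fl oz × 9/5 ÷ 8 fl oz/cup × 322 g/cup ≈ 435 g
cake flour: 1/3 cup × 9/5 × 114 g/cup ≈ 68 g
pumpkin purée: (3 cup + 12 tbsp = 3.75 cup) × 9/5 × 244 g/cup = 1647 g
peanut butter: (1 cup + 12 tbsp = 1.75 cup) × 9/5 × 258 g/cup ≈ 813 g

rolled oats: 27 g; granulated sugar: 17 oz; maple syrup: 435 g; cake flour: 68 g; pumpkin purée: 1647 g; peanut butter: 813 g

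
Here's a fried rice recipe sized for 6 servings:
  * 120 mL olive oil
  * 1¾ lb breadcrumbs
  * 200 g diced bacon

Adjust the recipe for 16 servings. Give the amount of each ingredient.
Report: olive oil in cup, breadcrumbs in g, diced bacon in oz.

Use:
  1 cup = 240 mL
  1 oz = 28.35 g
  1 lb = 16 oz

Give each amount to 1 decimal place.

Scaling factor: 16/6 = 8/3.
olive oil: 120 mL × 8/3 ÷ 240 mL/cup ≈ 1.3 cup
breadcrumbs: 1.75 lb × 8/3 × 16 oz/lb × 28.35 g/oz = 2116.8 g
diced bacon: 200 g × 8/3 ÷ 28.35 g/oz ≈ 18.8 oz

olive oil: 1.3 cup; breadcrumbs: 2116.8 g; diced bacon: 18.8 oz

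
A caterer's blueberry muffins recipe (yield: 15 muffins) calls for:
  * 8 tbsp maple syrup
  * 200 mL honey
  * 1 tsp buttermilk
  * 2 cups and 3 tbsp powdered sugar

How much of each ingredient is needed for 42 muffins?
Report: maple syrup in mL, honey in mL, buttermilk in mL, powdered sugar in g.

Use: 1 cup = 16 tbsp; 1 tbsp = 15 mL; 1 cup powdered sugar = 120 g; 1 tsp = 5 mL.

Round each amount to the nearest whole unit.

maple syrup: 336 mL; honey: 560 mL; buttermilk: 14 mL; powdered sugar: 735 g

Scaling factor: 42/15 = 14/5 = 2.8.
maple syrup: 8 tbsp × 14/5 × 15 mL/tbsp = 336 mL
honey: 200 mL × 14/5 = 560 mL
buttermilk: 1 tsp × 14/5 × 5 mL/tsp = 14 mL
powdered sugar: (2 cup + 3 tbsp = 2.1875 cup) × 14/5 × 120 g/cup = 735 g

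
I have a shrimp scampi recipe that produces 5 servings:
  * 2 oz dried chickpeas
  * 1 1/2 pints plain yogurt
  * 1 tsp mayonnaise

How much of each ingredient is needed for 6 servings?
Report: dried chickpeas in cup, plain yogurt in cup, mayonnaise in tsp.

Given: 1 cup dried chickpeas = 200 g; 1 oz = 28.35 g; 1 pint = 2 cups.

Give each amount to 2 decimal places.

dried chickpeas: 0.34 cup; plain yogurt: 3.60 cup; mayonnaise: 1.20 tsp

Scaling factor: 6/5 = 1.2.
dried chickpeas: 2 oz × 6/5 × 28.35 g/oz ÷ 200 g/cup ≈ 0.34 cup
plain yogurt: 1.5 pint × 6/5 × 2 cup/pint = 3.60 cup
mayonnaise: 1 tsp × 6/5 = 1.20 tsp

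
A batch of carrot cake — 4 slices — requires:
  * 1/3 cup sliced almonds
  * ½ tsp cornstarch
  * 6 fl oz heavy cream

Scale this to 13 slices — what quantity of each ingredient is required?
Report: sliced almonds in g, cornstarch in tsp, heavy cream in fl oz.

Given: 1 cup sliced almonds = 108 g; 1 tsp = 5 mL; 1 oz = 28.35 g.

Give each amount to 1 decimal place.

sliced almonds: 117.0 g; cornstarch: 1.6 tsp; heavy cream: 19.5 fl oz

Scaling factor: 13/4 = 3.25.
sliced almonds: 1/3 cup × 13/4 × 108 g/cup = 117.0 g
cornstarch: 0.5 tsp × 13/4 ≈ 1.6 tsp
heavy cream: 6 fl oz × 13/4 = 19.5 fl oz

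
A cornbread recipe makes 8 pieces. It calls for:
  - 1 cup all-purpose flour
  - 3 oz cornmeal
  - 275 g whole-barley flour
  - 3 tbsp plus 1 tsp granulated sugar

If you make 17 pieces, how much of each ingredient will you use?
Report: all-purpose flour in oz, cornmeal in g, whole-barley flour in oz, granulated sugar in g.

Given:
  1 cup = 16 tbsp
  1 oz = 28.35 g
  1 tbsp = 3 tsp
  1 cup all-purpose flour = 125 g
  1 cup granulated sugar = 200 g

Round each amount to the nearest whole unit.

all-purpose flour: 9 oz; cornmeal: 181 g; whole-barley flour: 21 oz; granulated sugar: 89 g

Scaling factor: 17/8 = 2.125.
all-purpose flour: 1 cup × 17/8 × 125 g/cup ÷ 28.35 g/oz ≈ 9 oz
cornmeal: 3 oz × 17/8 × 28.35 g/oz ≈ 181 g
whole-barley flour: 275 g × 17/8 ÷ 28.35 g/oz ≈ 21 oz
granulated sugar: (3 tbsp + 1 tsp = 10/3 tbsp) × 17/8 ÷ 16 tbsp/cup × 200 g/cup ≈ 89 g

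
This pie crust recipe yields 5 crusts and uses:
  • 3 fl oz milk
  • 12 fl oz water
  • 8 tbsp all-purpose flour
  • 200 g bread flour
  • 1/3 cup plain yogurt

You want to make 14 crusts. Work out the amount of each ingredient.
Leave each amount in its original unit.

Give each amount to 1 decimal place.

milk: 8.4 fl oz; water: 33.6 fl oz; all-purpose flour: 22.4 tbsp; bread flour: 560.0 g; plain yogurt: 0.9 cup

Scaling factor: 14/5 = 2.8.
milk: 3 fl oz × 14/5 = 8.4 fl oz
water: 12 fl oz × 14/5 = 33.6 fl oz
all-purpose flour: 8 tbsp × 14/5 = 22.4 tbsp
bread flour: 200 g × 14/5 = 560.0 g
plain yogurt: 1/3 cup × 14/5 ≈ 0.9 cup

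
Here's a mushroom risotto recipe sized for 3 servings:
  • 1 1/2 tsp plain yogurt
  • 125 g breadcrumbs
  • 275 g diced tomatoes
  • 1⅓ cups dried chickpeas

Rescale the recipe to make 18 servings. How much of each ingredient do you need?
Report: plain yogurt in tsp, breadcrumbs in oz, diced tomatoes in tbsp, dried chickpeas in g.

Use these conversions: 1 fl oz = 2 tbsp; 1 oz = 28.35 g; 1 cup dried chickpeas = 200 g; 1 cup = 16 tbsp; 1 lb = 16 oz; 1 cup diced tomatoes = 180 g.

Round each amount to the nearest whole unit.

Scaling factor: 18/3 = 6.
plain yogurt: 1.5 tsp × 6 = 9 tsp
breadcrumbs: 125 g × 6 ÷ 28.35 g/oz ≈ 26 oz
diced tomatoes: 275 g × 6 ÷ 180 g/cup × 16 tbsp/cup ≈ 147 tbsp
dried chickpeas: 4/3 cup × 6 × 200 g/cup = 1600 g

plain yogurt: 9 tsp; breadcrumbs: 26 oz; diced tomatoes: 147 tbsp; dried chickpeas: 1600 g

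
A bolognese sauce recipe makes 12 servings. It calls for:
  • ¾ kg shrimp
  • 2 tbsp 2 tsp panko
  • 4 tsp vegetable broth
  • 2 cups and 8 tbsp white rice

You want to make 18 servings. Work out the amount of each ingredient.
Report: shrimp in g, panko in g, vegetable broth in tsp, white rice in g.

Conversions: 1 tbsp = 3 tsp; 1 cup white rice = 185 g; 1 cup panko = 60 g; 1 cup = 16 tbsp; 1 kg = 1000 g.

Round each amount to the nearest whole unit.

shrimp: 1125 g; panko: 15 g; vegetable broth: 6 tsp; white rice: 694 g

Scaling factor: 18/12 = 3/2 = 1.5.
shrimp: 0.75 kg × 3/2 × 1000 g/kg = 1125 g
panko: (2 tbsp + 2 tsp = 8/3 tbsp) × 3/2 ÷ 16 tbsp/cup × 60 g/cup = 15 g
vegetable broth: 4 tsp × 3/2 = 6 tsp
white rice: (2 cup + 8 tbsp = 2.5 cup) × 3/2 × 185 g/cup ≈ 694 g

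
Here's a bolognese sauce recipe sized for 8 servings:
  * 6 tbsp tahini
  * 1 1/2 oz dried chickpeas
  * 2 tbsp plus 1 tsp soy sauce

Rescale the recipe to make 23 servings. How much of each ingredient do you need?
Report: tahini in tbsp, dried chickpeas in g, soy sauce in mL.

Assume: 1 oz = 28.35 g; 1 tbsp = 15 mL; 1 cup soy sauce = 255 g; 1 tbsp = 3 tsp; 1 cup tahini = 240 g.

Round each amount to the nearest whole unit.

tahini: 17 tbsp; dried chickpeas: 122 g; soy sauce: 101 mL

Scaling factor: 23/8 = 2.875.
tahini: 6 tbsp × 23/8 ≈ 17 tbsp
dried chickpeas: 1.5 oz × 23/8 × 28.35 g/oz ≈ 122 g
soy sauce: (2 tbsp + 1 tsp = 7/3 tbsp) × 23/8 × 15 mL/tbsp ≈ 101 mL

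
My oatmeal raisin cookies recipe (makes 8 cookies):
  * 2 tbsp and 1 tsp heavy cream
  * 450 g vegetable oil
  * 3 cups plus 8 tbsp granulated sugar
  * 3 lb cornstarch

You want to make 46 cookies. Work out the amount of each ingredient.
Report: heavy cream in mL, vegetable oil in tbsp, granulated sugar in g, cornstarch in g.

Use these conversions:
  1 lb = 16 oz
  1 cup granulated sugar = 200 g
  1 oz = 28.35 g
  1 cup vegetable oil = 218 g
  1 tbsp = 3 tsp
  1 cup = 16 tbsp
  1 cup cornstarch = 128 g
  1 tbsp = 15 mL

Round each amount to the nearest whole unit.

heavy cream: 201 mL; vegetable oil: 190 tbsp; granulated sugar: 4025 g; cornstarch: 7825 g

Scaling factor: 46/8 = 23/4 = 5.75.
heavy cream: (2 tbsp + 1 tsp = 7/3 tbsp) × 23/4 × 15 mL/tbsp ≈ 201 mL
vegetable oil: 450 g × 23/4 ÷ 218 g/cup × 16 tbsp/cup ≈ 190 tbsp
granulated sugar: (3 cup + 8 tbsp = 3.5 cup) × 23/4 × 200 g/cup = 4025 g
cornstarch: 3 lb × 23/4 × 16 oz/lb × 28.35 g/oz ≈ 7825 g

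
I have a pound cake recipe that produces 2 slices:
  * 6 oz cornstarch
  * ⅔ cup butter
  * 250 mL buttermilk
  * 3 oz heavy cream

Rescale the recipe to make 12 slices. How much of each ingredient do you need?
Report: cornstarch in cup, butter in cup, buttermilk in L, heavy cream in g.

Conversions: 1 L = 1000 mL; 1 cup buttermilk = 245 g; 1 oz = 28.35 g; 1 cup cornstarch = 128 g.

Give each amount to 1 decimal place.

cornstarch: 8.0 cup; butter: 4.0 cup; buttermilk: 1.5 L; heavy cream: 510.3 g

Scaling factor: 12/2 = 6.
cornstarch: 6 oz × 6 × 28.35 g/oz ÷ 128 g/cup ≈ 8.0 cup
butter: 2/3 cup × 6 = 4.0 cup
buttermilk: 250 mL × 6 ÷ 1000 mL/L = 1.5 L
heavy cream: 3 oz × 6 × 28.35 g/oz = 510.3 g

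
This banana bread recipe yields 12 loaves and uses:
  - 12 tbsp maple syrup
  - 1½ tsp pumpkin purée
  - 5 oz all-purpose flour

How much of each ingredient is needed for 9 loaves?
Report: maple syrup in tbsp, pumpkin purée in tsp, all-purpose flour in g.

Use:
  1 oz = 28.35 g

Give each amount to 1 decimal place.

maple syrup: 9.0 tbsp; pumpkin purée: 1.1 tsp; all-purpose flour: 106.3 g

Scaling factor: 9/12 = 3/4 = 0.75.
maple syrup: 12 tbsp × 3/4 = 9.0 tbsp
pumpkin purée: 1.5 tsp × 3/4 ≈ 1.1 tsp
all-purpose flour: 5 oz × 3/4 × 28.35 g/oz ≈ 106.3 g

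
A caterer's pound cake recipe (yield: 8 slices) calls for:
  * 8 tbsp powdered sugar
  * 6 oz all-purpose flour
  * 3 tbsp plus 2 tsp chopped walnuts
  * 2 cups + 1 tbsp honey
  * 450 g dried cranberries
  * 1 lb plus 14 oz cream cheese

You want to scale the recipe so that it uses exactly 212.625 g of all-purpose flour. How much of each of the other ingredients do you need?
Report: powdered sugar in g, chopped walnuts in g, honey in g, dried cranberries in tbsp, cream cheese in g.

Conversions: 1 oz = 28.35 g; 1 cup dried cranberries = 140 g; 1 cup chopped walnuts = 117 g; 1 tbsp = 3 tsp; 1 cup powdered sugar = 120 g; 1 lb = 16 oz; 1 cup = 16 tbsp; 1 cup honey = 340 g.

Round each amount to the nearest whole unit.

powdered sugar: 75 g; chopped walnuts: 34 g; honey: 877 g; dried cranberries: 64 tbsp; cream cheese: 1063 g

The original recipe has 170.1 g of all-purpose flour, so the scaling factor is 212.625 ÷ 170.1 = 5/4 = 1.25.
powdered sugar: 8 tbsp × 5/4 ÷ 16 tbsp/cup × 120 g/cup = 75 g
chopped walnuts: (3 tbsp + 2 tsp = 11/3 tbsp) × 5/4 ÷ 16 tbsp/cup × 117 g/cup ≈ 34 g
honey: (2 cup + 1 tbsp = 2.0625 cup) × 5/4 × 340 g/cup ≈ 877 g
dried cranberries: 450 g × 5/4 ÷ 140 g/cup × 16 tbsp/cup ≈ 64 tbsp
cream cheese: (1 lb + 14 oz = 1.875 lb) × 5/4 × 16 oz/lb × 28.35 g/oz ≈ 1063 g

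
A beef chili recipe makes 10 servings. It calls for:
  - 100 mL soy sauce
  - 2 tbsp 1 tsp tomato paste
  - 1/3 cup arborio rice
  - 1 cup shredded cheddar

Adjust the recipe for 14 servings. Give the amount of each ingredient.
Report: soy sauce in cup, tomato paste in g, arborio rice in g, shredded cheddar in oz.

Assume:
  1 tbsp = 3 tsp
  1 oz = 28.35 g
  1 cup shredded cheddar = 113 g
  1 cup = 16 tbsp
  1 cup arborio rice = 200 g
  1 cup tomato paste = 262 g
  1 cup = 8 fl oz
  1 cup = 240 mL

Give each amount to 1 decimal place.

Scaling factor: 14/10 = 7/5 = 1.4.
soy sauce: 100 mL × 7/5 ÷ 240 mL/cup ≈ 0.6 cup
tomato paste: (2 tbsp + 1 tsp = 7/3 tbsp) × 7/5 ÷ 16 tbsp/cup × 262 g/cup ≈ 53.5 g
arborio rice: 1/3 cup × 7/5 × 200 g/cup ≈ 93.3 g
shredded cheddar: 1 cup × 7/5 × 113 g/cup ÷ 28.35 g/oz ≈ 5.6 oz

soy sauce: 0.6 cup; tomato paste: 53.5 g; arborio rice: 93.3 g; shredded cheddar: 5.6 oz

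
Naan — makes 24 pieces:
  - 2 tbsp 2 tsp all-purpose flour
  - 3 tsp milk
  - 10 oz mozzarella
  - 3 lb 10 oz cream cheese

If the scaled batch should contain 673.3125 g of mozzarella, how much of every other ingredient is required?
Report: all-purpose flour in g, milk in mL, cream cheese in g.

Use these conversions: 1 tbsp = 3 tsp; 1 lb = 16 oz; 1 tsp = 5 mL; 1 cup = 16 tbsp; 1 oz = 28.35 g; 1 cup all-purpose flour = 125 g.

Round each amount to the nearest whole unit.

all-purpose flour: 49 g; milk: 36 mL; cream cheese: 3905 g

The original recipe has 283.5 g of mozzarella, so the scaling factor is 673.3125 ÷ 283.5 = 19/8 = 2.375.
all-purpose flour: (2 tbsp + 2 tsp = 8/3 tbsp) × 19/8 ÷ 16 tbsp/cup × 125 g/cup ≈ 49 g
milk: 3 tsp × 19/8 × 5 mL/tsp ≈ 36 mL
cream cheese: (3 lb + 10 oz = 3.625 lb) × 19/8 × 16 oz/lb × 28.35 g/oz ≈ 3905 g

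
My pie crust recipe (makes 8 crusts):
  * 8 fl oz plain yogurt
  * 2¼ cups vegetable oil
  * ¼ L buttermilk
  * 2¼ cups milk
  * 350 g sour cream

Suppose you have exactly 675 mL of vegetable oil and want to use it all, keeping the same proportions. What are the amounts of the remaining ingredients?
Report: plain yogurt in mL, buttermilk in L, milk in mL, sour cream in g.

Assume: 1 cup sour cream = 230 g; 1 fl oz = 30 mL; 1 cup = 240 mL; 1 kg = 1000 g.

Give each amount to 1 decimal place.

plain yogurt: 300.0 mL; buttermilk: 0.3 L; milk: 675.0 mL; sour cream: 437.5 g

The original recipe has 540 mL of vegetable oil, so the scaling factor is 675 ÷ 540 = 5/4 = 1.25.
plain yogurt: 8 fl oz × 5/4 × 30 mL/fl oz = 300.0 mL
buttermilk: 0.25 L × 5/4 ≈ 0.3 L
milk: 2.25 cup × 5/4 × 240 mL/cup = 675.0 mL
sour cream: 350 g × 5/4 = 437.5 g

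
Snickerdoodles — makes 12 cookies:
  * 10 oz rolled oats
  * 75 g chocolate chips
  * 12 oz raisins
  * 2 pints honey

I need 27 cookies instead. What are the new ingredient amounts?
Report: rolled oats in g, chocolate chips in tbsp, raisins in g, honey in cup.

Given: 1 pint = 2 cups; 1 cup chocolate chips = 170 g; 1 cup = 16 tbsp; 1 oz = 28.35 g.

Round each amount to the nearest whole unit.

Scaling factor: 27/12 = 9/4 = 2.25.
rolled oats: 10 oz × 9/4 × 28.35 g/oz ≈ 638 g
chocolate chips: 75 g × 9/4 ÷ 170 g/cup × 16 tbsp/cup ≈ 16 tbsp
raisins: 12 oz × 9/4 × 28.35 g/oz ≈ 765 g
honey: 2 pint × 9/4 × 2 cup/pint = 9 cup

rolled oats: 638 g; chocolate chips: 16 tbsp; raisins: 765 g; honey: 9 cup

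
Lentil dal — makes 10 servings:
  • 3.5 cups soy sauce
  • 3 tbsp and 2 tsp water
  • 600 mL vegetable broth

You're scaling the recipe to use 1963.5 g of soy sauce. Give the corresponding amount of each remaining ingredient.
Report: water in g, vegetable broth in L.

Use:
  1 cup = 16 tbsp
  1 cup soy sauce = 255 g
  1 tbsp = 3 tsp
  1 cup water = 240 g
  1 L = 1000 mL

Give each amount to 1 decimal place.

water: 121.0 g; vegetable broth: 1.3 L

The original recipe has 892.5 g of soy sauce, so the scaling factor is 1963.5 ÷ 892.5 = 11/5 = 2.2.
water: (3 tbsp + 2 tsp = 11/3 tbsp) × 11/5 ÷ 16 tbsp/cup × 240 g/cup = 121.0 g
vegetable broth: 600 mL × 11/5 ÷ 1000 mL/L ≈ 1.3 L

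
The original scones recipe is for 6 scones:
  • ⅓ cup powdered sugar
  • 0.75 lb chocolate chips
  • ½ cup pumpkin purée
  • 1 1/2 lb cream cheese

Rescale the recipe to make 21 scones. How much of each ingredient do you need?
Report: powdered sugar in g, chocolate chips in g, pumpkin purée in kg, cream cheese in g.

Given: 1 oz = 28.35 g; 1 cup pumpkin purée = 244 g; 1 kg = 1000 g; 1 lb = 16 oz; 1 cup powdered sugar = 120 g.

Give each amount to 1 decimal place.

Scaling factor: 21/6 = 7/2 = 3.5.
powdered sugar: 1/3 cup × 7/2 × 120 g/cup = 140.0 g
chocolate chips: 0.75 lb × 7/2 × 16 oz/lb × 28.35 g/oz = 1190.7 g
pumpkin purée: 0.5 cup × 7/2 × 244 g/cup ÷ 1000 g/kg ≈ 0.4 kg
cream cheese: 1.5 lb × 7/2 × 16 oz/lb × 28.35 g/oz = 2381.4 g

powdered sugar: 140.0 g; chocolate chips: 1190.7 g; pumpkin purée: 0.4 kg; cream cheese: 2381.4 g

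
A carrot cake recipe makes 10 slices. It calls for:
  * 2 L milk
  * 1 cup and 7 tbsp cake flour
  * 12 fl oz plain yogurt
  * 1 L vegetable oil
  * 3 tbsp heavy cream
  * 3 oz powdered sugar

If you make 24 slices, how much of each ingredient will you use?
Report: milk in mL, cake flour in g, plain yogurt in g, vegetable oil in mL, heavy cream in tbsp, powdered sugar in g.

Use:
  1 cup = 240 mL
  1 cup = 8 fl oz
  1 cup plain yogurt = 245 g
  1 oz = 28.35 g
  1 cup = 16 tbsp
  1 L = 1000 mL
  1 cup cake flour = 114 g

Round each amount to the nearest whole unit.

milk: 4800 mL; cake flour: 393 g; plain yogurt: 882 g; vegetable oil: 2400 mL; heavy cream: 7 tbsp; powdered sugar: 204 g

Scaling factor: 24/10 = 12/5 = 2.4.
milk: 2 L × 12/5 × 1000 mL/L = 4800 mL
cake flour: (1 cup + 7 tbsp = 1.4375 cup) × 12/5 × 114 g/cup ≈ 393 g
plain yogurt: 12 fl oz × 12/5 ÷ 8 fl oz/cup × 245 g/cup = 882 g
vegetable oil: 1 L × 12/5 × 1000 mL/L = 2400 mL
heavy cream: 3 tbsp × 12/5 ≈ 7 tbsp
powdered sugar: 3 oz × 12/5 × 28.35 g/oz ≈ 204 g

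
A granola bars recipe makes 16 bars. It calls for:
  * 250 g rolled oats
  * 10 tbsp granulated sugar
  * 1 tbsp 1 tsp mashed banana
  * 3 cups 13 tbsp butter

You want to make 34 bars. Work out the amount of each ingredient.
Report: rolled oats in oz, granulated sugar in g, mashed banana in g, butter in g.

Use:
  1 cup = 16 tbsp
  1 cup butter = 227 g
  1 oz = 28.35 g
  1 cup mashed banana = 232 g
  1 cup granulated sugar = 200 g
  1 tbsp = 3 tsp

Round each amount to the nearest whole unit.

rolled oats: 19 oz; granulated sugar: 266 g; mashed banana: 41 g; butter: 1839 g

Scaling factor: 34/16 = 17/8 = 2.125.
rolled oats: 250 g × 17/8 ÷ 28.35 g/oz ≈ 19 oz
granulated sugar: 10 tbsp × 17/8 ÷ 16 tbsp/cup × 200 g/cup ≈ 266 g
mashed banana: (1 tbsp + 1 tsp = 4/3 tbsp) × 17/8 ÷ 16 tbsp/cup × 232 g/cup ≈ 41 g
butter: (3 cup + 13 tbsp = 3.8125 cup) × 17/8 × 227 g/cup ≈ 1839 g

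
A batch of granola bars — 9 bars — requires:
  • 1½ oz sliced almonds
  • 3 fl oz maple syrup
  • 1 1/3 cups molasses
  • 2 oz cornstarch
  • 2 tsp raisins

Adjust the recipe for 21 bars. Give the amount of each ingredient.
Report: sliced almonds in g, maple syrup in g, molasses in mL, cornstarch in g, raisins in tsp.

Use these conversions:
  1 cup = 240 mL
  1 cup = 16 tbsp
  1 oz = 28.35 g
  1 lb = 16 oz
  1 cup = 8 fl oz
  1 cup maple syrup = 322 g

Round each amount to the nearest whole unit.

sliced almonds: 99 g; maple syrup: 282 g; molasses: 747 mL; cornstarch: 132 g; raisins: 5 tsp

Scaling factor: 21/9 = 7/3.
sliced almonds: 1.5 oz × 7/3 × 28.35 g/oz ≈ 99 g
maple syrup: 3 fl oz × 7/3 ÷ 8 fl oz/cup × 322 g/cup ≈ 282 g
molasses: 4/3 cup × 7/3 × 240 mL/cup ≈ 747 mL
cornstarch: 2 oz × 7/3 × 28.35 g/oz ≈ 132 g
raisins: 2 tsp × 7/3 ≈ 5 tsp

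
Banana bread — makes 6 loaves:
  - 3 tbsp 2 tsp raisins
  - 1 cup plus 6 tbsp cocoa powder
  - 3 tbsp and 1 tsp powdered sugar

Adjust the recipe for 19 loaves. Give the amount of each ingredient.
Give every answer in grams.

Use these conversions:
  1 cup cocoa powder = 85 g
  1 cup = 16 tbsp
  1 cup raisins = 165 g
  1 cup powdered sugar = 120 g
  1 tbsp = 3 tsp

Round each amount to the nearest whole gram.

raisins: 120 g; cocoa powder: 370 g; powdered sugar: 79 g

Scaling factor: 19/6.
raisins: (3 tbsp + 2 tsp = 11/3 tbsp) × 19/6 ÷ 16 tbsp/cup × 165 g/cup ≈ 120 g
cocoa powder: (1 cup + 6 tbsp = 1.375 cup) × 19/6 × 85 g/cup ≈ 370 g
powdered sugar: (3 tbsp + 1 tsp = 10/3 tbsp) × 19/6 ÷ 16 tbsp/cup × 120 g/cup ≈ 79 g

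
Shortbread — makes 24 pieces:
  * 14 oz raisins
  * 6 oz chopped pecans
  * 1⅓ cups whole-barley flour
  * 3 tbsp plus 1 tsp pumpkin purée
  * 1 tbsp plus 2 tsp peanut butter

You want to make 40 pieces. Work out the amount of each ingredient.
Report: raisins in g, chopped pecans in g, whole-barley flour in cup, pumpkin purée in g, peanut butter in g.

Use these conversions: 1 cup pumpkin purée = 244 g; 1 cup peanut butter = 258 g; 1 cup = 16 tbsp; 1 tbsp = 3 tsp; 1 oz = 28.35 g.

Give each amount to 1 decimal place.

raisins: 661.5 g; chopped pecans: 283.5 g; whole-barley flour: 2.2 cup; pumpkin purée: 84.7 g; peanut butter: 44.8 g

Scaling factor: 40/24 = 5/3.
raisins: 14 oz × 5/3 × 28.35 g/oz = 661.5 g
chopped pecans: 6 oz × 5/3 × 28.35 g/oz = 283.5 g
whole-barley flour: 4/3 cup × 5/3 ≈ 2.2 cup
pumpkin purée: (3 tbsp + 1 tsp = 10/3 tbsp) × 5/3 ÷ 16 tbsp/cup × 244 g/cup ≈ 84.7 g
peanut butter: (1 tbsp + 2 tsp = 5/3 tbsp) × 5/3 ÷ 16 tbsp/cup × 258 g/cup ≈ 44.8 g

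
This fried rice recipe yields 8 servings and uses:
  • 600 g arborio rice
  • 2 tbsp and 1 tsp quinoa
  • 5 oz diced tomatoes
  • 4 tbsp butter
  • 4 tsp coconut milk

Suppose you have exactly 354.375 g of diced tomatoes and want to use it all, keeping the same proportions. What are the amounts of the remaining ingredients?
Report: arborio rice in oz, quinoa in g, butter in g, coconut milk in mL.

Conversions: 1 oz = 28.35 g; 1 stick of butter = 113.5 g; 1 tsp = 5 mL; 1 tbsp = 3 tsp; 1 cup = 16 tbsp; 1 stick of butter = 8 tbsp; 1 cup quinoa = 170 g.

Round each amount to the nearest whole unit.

The original recipe has 141.75 g of diced tomatoes, so the scaling factor is 354.375 ÷ 141.75 = 5/2 = 2.5.
arborio rice: 600 g × 5/2 ÷ 28.35 g/oz ≈ 53 oz
quinoa: (2 tbsp + 1 tsp = 7/3 tbsp) × 5/2 ÷ 16 tbsp/cup × 170 g/cup ≈ 62 g
butter: 4 tbsp × 5/2 ÷ 8 tbsp/stick × 113.5 g/stick ≈ 142 g
coconut milk: 4 tsp × 5/2 × 5 mL/tsp = 50 mL

arborio rice: 53 oz; quinoa: 62 g; butter: 142 g; coconut milk: 50 mL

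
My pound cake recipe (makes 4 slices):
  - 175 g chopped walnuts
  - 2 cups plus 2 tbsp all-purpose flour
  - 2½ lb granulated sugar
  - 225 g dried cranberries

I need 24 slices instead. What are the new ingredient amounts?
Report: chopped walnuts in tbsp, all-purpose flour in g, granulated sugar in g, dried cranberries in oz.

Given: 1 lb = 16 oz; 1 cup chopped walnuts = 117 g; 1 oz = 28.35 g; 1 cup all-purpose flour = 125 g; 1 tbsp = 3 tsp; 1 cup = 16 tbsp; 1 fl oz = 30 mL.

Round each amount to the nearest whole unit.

Scaling factor: 24/4 = 6.
chopped walnuts: 175 g × 6 ÷ 117 g/cup × 16 tbsp/cup ≈ 144 tbsp
all-purpose flour: (2 cup + 2 tbsp = 2.125 cup) × 6 × 125 g/cup ≈ 1594 g
granulated sugar: 2.5 lb × 6 × 16 oz/lb × 28.35 g/oz = 6804 g
dried cranberries: 225 g × 6 ÷ 28.35 g/oz ≈ 48 oz

chopped walnuts: 144 tbsp; all-purpose flour: 1594 g; granulated sugar: 6804 g; dried cranberries: 48 oz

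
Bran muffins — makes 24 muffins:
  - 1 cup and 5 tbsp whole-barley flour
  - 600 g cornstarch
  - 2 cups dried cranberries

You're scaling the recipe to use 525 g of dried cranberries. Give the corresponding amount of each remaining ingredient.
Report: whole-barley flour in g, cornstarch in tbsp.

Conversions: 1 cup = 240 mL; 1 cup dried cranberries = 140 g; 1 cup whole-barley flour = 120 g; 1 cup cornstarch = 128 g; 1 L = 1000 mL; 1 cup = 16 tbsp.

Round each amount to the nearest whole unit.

whole-barley flour: 295 g; cornstarch: 141 tbsp

The original recipe has 280 g of dried cranberries, so the scaling factor is 525 ÷ 280 = 15/8 = 1.875.
whole-barley flour: (1 cup + 5 tbsp = 1.3125 cup) × 15/8 × 120 g/cup ≈ 295 g
cornstarch: 600 g × 15/8 ÷ 128 g/cup × 16 tbsp/cup ≈ 141 tbsp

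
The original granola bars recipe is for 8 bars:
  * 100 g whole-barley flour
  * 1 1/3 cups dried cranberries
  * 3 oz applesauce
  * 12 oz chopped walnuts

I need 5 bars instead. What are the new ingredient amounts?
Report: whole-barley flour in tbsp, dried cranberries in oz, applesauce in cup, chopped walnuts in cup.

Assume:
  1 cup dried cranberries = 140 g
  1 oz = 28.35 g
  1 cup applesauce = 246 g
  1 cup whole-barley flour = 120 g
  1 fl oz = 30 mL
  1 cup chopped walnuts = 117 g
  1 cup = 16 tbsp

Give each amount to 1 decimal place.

whole-barley flour: 8.3 tbsp; dried cranberries: 4.1 oz; applesauce: 0.2 cup; chopped walnuts: 1.8 cup

Scaling factor: 5/8 = 0.625.
whole-barley flour: 100 g × 5/8 ÷ 120 g/cup × 16 tbsp/cup ≈ 8.3 tbsp
dried cranberries: 4/3 cup × 5/8 × 140 g/cup ÷ 28.35 g/oz ≈ 4.1 oz
applesauce: 3 oz × 5/8 × 28.35 g/oz ÷ 246 g/cup ≈ 0.2 cup
chopped walnuts: 12 oz × 5/8 × 28.35 g/oz ÷ 117 g/cup ≈ 1.8 cup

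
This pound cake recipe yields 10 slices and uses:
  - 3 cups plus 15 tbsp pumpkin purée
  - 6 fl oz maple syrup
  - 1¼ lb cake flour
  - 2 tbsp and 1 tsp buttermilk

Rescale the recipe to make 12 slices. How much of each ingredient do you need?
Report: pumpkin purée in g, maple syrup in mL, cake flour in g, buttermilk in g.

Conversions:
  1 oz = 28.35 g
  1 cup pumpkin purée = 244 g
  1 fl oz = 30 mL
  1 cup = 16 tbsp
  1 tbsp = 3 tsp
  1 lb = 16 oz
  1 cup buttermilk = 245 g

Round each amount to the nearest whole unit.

Scaling factor: 12/10 = 6/5 = 1.2.
pumpkin purée: (3 cup + 15 tbsp = 3.9375 cup) × 6/5 × 244 g/cup ≈ 1153 g
maple syrup: 6 fl oz × 6/5 × 30 mL/fl oz = 216 mL
cake flour: 1.25 lb × 6/5 × 16 oz/lb × 28.35 g/oz ≈ 680 g
buttermilk: (2 tbsp + 1 tsp = 7/3 tbsp) × 6/5 ÷ 16 tbsp/cup × 245 g/cup ≈ 43 g

pumpkin purée: 1153 g; maple syrup: 216 mL; cake flour: 680 g; buttermilk: 43 g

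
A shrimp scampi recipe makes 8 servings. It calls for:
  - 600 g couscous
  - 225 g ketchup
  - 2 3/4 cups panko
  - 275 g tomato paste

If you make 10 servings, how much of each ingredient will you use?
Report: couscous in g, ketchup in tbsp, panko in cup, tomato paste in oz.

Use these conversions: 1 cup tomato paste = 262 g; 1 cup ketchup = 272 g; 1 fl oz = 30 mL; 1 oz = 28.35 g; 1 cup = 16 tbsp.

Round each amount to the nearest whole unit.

couscous: 750 g; ketchup: 17 tbsp; panko: 3 cup; tomato paste: 12 oz

Scaling factor: 10/8 = 5/4 = 1.25.
couscous: 600 g × 5/4 = 750 g
ketchup: 225 g × 5/4 ÷ 272 g/cup × 16 tbsp/cup ≈ 17 tbsp
panko: 2.75 cup × 5/4 ≈ 3 cup
tomato paste: 275 g × 5/4 ÷ 28.35 g/oz ≈ 12 oz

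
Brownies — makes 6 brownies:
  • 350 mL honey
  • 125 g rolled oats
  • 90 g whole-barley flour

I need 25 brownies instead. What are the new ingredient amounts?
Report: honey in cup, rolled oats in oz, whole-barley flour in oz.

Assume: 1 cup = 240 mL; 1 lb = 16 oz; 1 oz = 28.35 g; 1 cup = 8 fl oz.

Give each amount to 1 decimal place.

honey: 6.1 cup; rolled oats: 18.4 oz; whole-barley flour: 13.2 oz

Scaling factor: 25/6.
honey: 350 mL × 25/6 ÷ 240 mL/cup ≈ 6.1 cup
rolled oats: 125 g × 25/6 ÷ 28.35 g/oz ≈ 18.4 oz
whole-barley flour: 90 g × 25/6 ÷ 28.35 g/oz ≈ 13.2 oz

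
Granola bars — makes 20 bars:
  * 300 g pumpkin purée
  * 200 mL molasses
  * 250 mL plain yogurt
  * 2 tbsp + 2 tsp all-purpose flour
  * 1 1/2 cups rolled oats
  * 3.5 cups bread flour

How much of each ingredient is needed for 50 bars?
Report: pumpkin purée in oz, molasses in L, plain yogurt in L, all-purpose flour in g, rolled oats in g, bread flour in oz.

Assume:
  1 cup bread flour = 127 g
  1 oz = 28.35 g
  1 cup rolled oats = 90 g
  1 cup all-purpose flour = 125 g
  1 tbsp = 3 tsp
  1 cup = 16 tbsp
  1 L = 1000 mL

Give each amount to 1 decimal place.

Scaling factor: 50/20 = 5/2 = 2.5.
pumpkin purée: 300 g × 5/2 ÷ 28.35 g/oz ≈ 26.5 oz
molasses: 200 mL × 5/2 ÷ 1000 mL/L = 0.5 L
plain yogurt: 250 mL × 5/2 ÷ 1000 mL/L ≈ 0.6 L
all-purpose flour: (2 tbsp + 2 tsp = 8/3 tbsp) × 5/2 ÷ 16 tbsp/cup × 125 g/cup ≈ 52.1 g
rolled oats: 1.5 cup × 5/2 × 90 g/cup = 337.5 g
bread flour: 3.5 cup × 5/2 × 127 g/cup ÷ 28.35 g/oz ≈ 39.2 oz

pumpkin purée: 26.5 oz; molasses: 0.5 L; plain yogurt: 0.6 L; all-purpose flour: 52.1 g; rolled oats: 337.5 g; bread flour: 39.2 oz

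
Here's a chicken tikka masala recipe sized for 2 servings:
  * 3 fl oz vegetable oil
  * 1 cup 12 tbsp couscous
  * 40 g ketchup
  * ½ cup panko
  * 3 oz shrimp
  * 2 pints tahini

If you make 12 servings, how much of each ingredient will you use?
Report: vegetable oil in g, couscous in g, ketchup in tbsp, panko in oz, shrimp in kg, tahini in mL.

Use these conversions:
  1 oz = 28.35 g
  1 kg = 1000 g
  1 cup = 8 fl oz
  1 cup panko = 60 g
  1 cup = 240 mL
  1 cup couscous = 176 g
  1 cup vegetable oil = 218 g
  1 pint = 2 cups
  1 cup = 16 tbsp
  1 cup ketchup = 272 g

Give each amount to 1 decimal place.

vegetable oil: 490.5 g; couscous: 1848.0 g; ketchup: 14.1 tbsp; panko: 6.3 oz; shrimp: 0.5 kg; tahini: 5760.0 mL

Scaling factor: 12/2 = 6.
vegetable oil: 3 fl oz × 6 ÷ 8 fl oz/cup × 218 g/cup = 490.5 g
couscous: (1 cup + 12 tbsp = 1.75 cup) × 6 × 176 g/cup = 1848.0 g
ketchup: 40 g × 6 ÷ 272 g/cup × 16 tbsp/cup ≈ 14.1 tbsp
panko: 0.5 cup × 6 × 60 g/cup ÷ 28.35 g/oz ≈ 6.3 oz
shrimp: 3 oz × 6 × 28.35 g/oz ÷ 1000 g/kg ≈ 0.5 kg
tahini: 2 pint × 6 × 2 cup/pint × 240 mL/cup = 5760.0 mL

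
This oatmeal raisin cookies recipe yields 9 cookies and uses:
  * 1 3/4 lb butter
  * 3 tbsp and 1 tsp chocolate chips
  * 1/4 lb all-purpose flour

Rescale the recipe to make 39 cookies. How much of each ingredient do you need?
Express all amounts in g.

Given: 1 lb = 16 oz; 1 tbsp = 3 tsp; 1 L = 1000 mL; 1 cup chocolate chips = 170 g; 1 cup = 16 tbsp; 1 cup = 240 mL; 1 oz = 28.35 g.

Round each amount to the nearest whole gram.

Scaling factor: 39/9 = 13/3.
butter: 1.75 lb × 13/3 × 16 oz/lb × 28.35 g/oz ≈ 3440 g
chocolate chips: (3 tbsp + 1 tsp = 10/3 tbsp) × 13/3 ÷ 16 tbsp/cup × 170 g/cup ≈ 153 g
all-purpose flour: 0.25 lb × 13/3 × 16 oz/lb × 28.35 g/oz ≈ 491 g

butter: 3440 g; chocolate chips: 153 g; all-purpose flour: 491 g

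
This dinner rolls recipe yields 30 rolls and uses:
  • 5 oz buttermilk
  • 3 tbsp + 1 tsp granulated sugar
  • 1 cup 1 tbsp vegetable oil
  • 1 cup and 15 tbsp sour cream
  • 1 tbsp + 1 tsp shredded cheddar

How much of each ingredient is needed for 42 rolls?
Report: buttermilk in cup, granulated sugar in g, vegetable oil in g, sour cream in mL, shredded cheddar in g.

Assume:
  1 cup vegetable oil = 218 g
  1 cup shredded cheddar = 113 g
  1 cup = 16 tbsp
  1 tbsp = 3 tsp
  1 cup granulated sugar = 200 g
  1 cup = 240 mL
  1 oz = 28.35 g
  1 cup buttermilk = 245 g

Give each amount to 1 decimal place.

Scaling factor: 42/30 = 7/5 = 1.4.
buttermilk: 5 oz × 7/5 × 28.35 g/oz ÷ 245 g/cup ≈ 0.8 cup
granulated sugar: (3 tbsp + 1 tsp = 10/3 tbsp) × 7/5 ÷ 16 tbsp/cup × 200 g/cup ≈ 58.3 g
vegetable oil: (1 cup + 1 tbsp = 1.0625 cup) × 7/5 × 218 g/cup ≈ 324.3 g
sour cream: (1 cup + 15 tbsp = 1.9375 cup) × 7/5 × 240 mL/cup = 651.0 mL
shredded cheddar: (1 tbsp + 1 tsp = 4/3 tbsp) × 7/5 ÷ 16 tbsp/cup × 113 g/cup ≈ 13.2 g

buttermilk: 0.8 cup; granulated sugar: 58.3 g; vegetable oil: 324.3 g; sour cream: 651.0 mL; shredded cheddar: 13.2 g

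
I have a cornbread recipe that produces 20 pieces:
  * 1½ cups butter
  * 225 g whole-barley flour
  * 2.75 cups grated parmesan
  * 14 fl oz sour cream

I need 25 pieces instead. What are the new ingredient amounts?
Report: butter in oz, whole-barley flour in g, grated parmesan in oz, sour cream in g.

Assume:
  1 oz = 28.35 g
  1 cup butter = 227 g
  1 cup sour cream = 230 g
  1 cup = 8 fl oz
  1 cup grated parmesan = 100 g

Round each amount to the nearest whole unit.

butter: 15 oz; whole-barley flour: 281 g; grated parmesan: 12 oz; sour cream: 503 g

Scaling factor: 25/20 = 5/4 = 1.25.
butter: 1.5 cup × 5/4 × 227 g/cup ÷ 28.35 g/oz ≈ 15 oz
whole-barley flour: 225 g × 5/4 ≈ 281 g
grated parmesan: 2.75 cup × 5/4 × 100 g/cup ÷ 28.35 g/oz ≈ 12 oz
sour cream: 14 fl oz × 5/4 ÷ 8 fl oz/cup × 230 g/cup ≈ 503 g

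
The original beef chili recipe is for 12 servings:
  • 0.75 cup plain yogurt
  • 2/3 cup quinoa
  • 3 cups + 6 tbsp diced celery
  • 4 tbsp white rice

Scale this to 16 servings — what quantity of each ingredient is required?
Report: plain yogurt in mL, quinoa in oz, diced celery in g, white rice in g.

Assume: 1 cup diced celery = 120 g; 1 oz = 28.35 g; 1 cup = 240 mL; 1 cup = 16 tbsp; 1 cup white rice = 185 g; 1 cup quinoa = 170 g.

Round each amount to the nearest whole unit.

plain yogurt: 240 mL; quinoa: 5 oz; diced celery: 540 g; white rice: 62 g

Scaling factor: 16/12 = 4/3.
plain yogurt: 0.75 cup × 4/3 × 240 mL/cup = 240 mL
quinoa: 2/3 cup × 4/3 × 170 g/cup ÷ 28.35 g/oz ≈ 5 oz
diced celery: (3 cup + 6 tbsp = 3.375 cup) × 4/3 × 120 g/cup = 540 g
white rice: 4 tbsp × 4/3 ÷ 16 tbsp/cup × 185 g/cup ≈ 62 g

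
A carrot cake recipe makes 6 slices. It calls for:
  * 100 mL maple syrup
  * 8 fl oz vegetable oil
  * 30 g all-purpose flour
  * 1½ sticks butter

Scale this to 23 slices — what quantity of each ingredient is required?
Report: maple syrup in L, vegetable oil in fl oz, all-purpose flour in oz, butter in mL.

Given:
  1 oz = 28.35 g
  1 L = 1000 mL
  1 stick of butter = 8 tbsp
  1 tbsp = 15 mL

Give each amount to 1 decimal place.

Scaling factor: 23/6.
maple syrup: 100 mL × 23/6 ÷ 1000 mL/L ≈ 0.4 L
vegetable oil: 8 fl oz × 23/6 ≈ 30.7 fl oz
all-purpose flour: 30 g × 23/6 ÷ 28.35 g/oz ≈ 4.1 oz
butter: 1.5 stick × 23/6 × 8 tbsp/stick × 15 mL/tbsp = 690.0 mL

maple syrup: 0.4 L; vegetable oil: 30.7 fl oz; all-purpose flour: 4.1 oz; butter: 690.0 mL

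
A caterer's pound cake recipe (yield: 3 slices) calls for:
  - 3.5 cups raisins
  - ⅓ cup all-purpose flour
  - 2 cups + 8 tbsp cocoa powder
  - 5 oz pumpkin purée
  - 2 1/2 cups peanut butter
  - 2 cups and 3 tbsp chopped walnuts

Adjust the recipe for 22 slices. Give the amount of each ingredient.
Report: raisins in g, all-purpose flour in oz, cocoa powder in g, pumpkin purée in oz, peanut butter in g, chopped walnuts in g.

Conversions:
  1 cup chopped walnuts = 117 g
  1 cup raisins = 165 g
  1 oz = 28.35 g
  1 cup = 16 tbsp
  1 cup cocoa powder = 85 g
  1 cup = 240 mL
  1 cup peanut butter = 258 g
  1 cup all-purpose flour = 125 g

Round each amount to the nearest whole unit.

Scaling factor: 22/3.
raisins: 3.5 cup × 22/3 × 165 g/cup = 4235 g
all-purpose flour: 1/3 cup × 22/3 × 125 g/cup ÷ 28.35 g/oz ≈ 11 oz
cocoa powder: (2 cup + 8 tbsp = 2.5 cup) × 22/3 × 85 g/cup ≈ 1558 g
pumpkin purée: 5 oz × 22/3 ≈ 37 oz
peanut butter: 2.5 cup × 22/3 × 258 g/cup = 4730 g
chopped walnuts: (2 cup + 3 tbsp = 2.1875 cup) × 22/3 × 117 g/cup ≈ 1877 g

raisins: 4235 g; all-purpose flour: 11 oz; cocoa powder: 1558 g; pumpkin purée: 37 oz; peanut butter: 4730 g; chopped walnuts: 1877 g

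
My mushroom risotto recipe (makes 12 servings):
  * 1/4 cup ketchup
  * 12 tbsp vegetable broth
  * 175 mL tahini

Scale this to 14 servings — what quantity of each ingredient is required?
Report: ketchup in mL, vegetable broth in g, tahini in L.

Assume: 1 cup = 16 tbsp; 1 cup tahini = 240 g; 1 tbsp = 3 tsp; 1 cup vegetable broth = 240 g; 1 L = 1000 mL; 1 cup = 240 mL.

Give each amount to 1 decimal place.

Scaling factor: 14/12 = 7/6.
ketchup: 0.25 cup × 7/6 × 240 mL/cup = 70.0 mL
vegetable broth: 12 tbsp × 7/6 ÷ 16 tbsp/cup × 240 g/cup = 210.0 g
tahini: 175 mL × 7/6 ÷ 1000 mL/L ≈ 0.2 L

ketchup: 70.0 mL; vegetable broth: 210.0 g; tahini: 0.2 L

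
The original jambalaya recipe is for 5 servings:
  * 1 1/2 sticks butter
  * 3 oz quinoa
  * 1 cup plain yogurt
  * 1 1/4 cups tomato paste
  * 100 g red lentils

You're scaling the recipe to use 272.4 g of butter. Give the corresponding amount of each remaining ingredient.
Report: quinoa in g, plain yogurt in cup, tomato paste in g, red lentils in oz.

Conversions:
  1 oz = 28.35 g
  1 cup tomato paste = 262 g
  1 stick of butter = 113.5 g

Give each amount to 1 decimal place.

The original recipe has 170.25 g of butter, so the scaling factor is 272.4 ÷ 170.25 = 8/5 = 1.6.
quinoa: 3 oz × 8/5 × 28.35 g/oz ≈ 136.1 g
plain yogurt: 1 cup × 8/5 = 1.6 cup
tomato paste: 1.25 cup × 8/5 × 262 g/cup = 524.0 g
red lentils: 100 g × 8/5 ÷ 28.35 g/oz ≈ 5.6 oz

quinoa: 136.1 g; plain yogurt: 1.6 cup; tomato paste: 524.0 g; red lentils: 5.6 oz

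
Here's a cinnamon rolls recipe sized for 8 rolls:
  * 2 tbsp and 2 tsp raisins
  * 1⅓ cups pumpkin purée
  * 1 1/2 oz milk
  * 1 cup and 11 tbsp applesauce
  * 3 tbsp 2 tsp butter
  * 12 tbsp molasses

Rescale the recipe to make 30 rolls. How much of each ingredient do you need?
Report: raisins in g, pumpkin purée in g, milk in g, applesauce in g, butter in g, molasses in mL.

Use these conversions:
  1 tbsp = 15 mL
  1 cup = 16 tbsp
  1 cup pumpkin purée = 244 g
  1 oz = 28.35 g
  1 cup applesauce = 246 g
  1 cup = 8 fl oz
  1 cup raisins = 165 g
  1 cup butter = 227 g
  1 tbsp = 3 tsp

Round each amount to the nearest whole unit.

raisins: 103 g; pumpkin purée: 1220 g; milk: 159 g; applesauce: 1557 g; butter: 195 g; molasses: 675 mL

Scaling factor: 30/8 = 15/4 = 3.75.
raisins: (2 tbsp + 2 tsp = 8/3 tbsp) × 15/4 ÷ 16 tbsp/cup × 165 g/cup ≈ 103 g
pumpkin purée: 4/3 cup × 15/4 × 244 g/cup = 1220 g
milk: 1.5 oz × 15/4 × 28.35 g/oz ≈ 159 g
applesauce: (1 cup + 11 tbsp = 1.6875 cup) × 15/4 × 246 g/cup ≈ 1557 g
butter: (3 tbsp + 2 tsp = 11/3 tbsp) × 15/4 ÷ 16 tbsp/cup × 227 g/cup ≈ 195 g
molasses: 12 tbsp × 15/4 × 15 mL/tbsp = 675 mL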